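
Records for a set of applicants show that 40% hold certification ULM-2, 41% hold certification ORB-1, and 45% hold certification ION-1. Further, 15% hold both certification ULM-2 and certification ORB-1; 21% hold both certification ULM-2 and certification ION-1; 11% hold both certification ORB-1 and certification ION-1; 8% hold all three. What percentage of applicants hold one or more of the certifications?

87%

Apply inclusion-exclusion:
P(union) = 40 + 41 + 45 − 15 − 21 − 11 + 8 = 87%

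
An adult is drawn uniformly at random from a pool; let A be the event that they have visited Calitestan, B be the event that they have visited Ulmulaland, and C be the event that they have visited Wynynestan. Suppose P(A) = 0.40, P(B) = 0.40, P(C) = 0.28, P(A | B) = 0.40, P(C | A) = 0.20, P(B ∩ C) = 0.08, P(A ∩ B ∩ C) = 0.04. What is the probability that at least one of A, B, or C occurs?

0.80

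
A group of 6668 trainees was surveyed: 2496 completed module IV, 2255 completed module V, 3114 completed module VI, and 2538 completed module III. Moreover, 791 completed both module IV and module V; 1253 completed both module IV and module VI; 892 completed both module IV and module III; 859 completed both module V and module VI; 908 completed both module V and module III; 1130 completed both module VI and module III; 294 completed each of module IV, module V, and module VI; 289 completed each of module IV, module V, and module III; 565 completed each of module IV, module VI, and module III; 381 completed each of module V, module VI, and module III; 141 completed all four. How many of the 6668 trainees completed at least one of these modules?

5958

N(≥1) = 2496 + 2255 + 3114 + 2538 − 791 − 1253 − 892 − 859 − 908 − 1130 + 294 + 289 + 565 + 381 − 141 = 5958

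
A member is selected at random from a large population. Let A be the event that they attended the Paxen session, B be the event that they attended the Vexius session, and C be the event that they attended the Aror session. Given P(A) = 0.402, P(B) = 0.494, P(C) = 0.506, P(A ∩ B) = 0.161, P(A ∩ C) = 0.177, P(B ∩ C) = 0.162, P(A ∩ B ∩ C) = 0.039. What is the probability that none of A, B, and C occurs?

P(A ∪ B ∪ C) = 0.402 + 0.494 + 0.506 − 0.161 − 0.177 − 0.162 + 0.039 = 0.941
P(none) = 1 − 0.941 = 0.059

0.059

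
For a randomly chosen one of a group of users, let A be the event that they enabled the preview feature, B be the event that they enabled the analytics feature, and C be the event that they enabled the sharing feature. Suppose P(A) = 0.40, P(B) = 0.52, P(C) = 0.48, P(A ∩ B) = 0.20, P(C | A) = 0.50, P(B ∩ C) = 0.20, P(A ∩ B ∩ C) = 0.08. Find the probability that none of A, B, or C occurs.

0.12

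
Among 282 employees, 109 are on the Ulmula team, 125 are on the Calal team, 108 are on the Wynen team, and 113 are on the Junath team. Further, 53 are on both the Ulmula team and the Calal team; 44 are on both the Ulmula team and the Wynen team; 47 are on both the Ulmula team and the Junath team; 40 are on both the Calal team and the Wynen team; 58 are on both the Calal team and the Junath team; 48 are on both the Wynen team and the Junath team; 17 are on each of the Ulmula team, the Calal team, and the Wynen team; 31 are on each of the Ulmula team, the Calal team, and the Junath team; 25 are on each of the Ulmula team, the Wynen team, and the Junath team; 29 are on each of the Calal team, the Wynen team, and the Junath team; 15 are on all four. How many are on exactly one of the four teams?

121

N(exactly one) = 109 + 125 + 108 + 113 − 2·53 − 2·44 − 2·47 − 2·40 − 2·58 − 2·48 + 3·17 + 3·31 + 3·25 + 3·29 − 4·15 = 121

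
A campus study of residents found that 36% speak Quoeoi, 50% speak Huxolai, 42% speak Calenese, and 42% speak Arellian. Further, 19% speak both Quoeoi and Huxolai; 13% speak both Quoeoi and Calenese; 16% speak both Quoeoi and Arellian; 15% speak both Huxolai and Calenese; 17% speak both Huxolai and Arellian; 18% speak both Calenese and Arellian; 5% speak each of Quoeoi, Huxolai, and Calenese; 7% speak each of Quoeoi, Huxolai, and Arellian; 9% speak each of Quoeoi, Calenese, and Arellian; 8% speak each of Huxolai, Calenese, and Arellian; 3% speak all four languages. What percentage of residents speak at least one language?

P(≥1) = 36 + 50 + 42 + 42 − 19 − 13 − 16 − 15 − 17 − 18 + 5 + 7 + 9 + 8 − 3 = 98%

98%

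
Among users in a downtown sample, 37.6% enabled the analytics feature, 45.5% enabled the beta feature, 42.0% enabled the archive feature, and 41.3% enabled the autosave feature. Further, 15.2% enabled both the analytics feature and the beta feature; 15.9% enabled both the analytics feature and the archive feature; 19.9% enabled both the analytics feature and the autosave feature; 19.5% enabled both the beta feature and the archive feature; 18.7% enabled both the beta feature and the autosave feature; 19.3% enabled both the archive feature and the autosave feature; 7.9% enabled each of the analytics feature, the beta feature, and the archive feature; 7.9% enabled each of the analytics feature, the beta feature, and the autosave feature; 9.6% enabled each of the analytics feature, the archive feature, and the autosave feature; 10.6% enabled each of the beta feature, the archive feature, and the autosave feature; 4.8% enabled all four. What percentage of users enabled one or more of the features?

89.1%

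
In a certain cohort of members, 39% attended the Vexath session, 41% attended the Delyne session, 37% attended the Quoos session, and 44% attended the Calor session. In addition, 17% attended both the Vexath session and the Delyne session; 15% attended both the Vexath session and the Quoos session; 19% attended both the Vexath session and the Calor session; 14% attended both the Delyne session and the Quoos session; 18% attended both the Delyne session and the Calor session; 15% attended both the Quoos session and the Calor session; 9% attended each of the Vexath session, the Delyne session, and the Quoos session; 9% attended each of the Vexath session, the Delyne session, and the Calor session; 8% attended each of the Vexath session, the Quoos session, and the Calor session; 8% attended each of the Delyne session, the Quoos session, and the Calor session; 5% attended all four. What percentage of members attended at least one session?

92%

Inclusion–exclusion gives
P(union) = 39 + 41 + 37 + 44 − 17 − 15 − 19 − 14 − 18 − 15 + 9 + 9 + 8 + 8 − 5 = 92%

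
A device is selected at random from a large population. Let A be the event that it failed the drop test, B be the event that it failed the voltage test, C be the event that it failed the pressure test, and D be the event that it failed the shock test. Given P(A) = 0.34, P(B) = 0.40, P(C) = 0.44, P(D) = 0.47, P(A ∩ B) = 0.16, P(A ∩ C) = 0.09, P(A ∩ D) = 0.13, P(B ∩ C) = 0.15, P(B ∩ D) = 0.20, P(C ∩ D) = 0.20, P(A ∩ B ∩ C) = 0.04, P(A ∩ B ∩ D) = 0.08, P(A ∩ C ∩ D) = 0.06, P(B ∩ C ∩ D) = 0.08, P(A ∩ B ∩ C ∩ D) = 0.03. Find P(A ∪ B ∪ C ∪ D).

0.95

Using inclusion–exclusion:
P(A ∪ B ∪ C ∪ D) = 0.34 + 0.40 + 0.44 + 0.47 − 0.16 − 0.09 − 0.13 − 0.15 − 0.20 − 0.20 + 0.04 + 0.08 + 0.06 + 0.08 − 0.03 = 0.95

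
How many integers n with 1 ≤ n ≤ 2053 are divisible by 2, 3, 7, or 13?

1512

floor(2053/2) + floor(2053/3) + floor(2053/7) + floor(2053/13) − floor(2053/6) − floor(2053/14) − floor(2053/26) − floor(2053/21) − floor(2053/39) − floor(2053/91) + floor(2053/42) + floor(2053/78) + floor(2053/182) + floor(2053/273) − floor(2053/546) = 1026 + 684 + 293 + 157 − 342 − 146 − 78 − 97 − 52 − 22 + 48 + 26 + 11 + 7 − 3 = 1512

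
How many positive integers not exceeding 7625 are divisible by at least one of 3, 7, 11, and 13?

3967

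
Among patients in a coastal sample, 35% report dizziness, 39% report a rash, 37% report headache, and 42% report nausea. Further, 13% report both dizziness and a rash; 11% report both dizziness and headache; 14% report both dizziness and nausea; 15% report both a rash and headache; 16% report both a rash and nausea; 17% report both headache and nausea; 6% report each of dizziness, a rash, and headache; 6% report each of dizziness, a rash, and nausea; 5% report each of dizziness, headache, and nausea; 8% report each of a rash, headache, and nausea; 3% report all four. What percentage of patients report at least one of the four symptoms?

By inclusion-exclusion,
P(≥1) = 35 + 39 + 37 + 42 − 13 − 11 − 14 − 15 − 16 − 17 + 6 + 6 + 5 + 8 − 3 = 89%

89%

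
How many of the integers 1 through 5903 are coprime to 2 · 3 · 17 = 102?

2951 + 1967 + 347 − 983 − 173 − 115 + 57 = 4051
5903 − 4051 = 1852

1852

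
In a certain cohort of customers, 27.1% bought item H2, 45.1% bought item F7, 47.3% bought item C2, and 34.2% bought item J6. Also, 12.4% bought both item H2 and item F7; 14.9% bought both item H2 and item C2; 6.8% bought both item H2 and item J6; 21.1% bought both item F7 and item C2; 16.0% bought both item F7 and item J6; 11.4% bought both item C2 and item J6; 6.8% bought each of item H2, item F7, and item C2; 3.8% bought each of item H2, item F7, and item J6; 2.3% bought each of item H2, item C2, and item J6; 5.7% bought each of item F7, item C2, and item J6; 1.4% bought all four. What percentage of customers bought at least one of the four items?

P(at least one) = 27.1 + 45.1 + 47.3 + 34.2 − 12.4 − 14.9 − 6.8 − 21.1 − 16.0 − 11.4 + 6.8 + 3.8 + 2.3 + 5.7 − 1.4 = 88.3%

88.3%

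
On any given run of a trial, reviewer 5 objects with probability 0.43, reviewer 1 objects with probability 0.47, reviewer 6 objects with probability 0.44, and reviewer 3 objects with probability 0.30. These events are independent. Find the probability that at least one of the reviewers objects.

Independence gives P(none) = ∏(1 − pᵢ).
P(none) = (1 − 0.43) × (1 − 0.47) × (1 − 0.44) × (1 − 0.30) = 0.57 × 0.53 × 0.56 × 0.70 = 0.1184232
P(at least one) = 1 − 0.1184232 = 0.8815768

0.8815768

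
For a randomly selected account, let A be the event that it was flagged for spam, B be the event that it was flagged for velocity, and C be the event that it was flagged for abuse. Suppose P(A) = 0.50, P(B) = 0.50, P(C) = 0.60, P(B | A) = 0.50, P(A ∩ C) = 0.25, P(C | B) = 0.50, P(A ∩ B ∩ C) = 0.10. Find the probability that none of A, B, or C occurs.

0.05

P(A ∩ B) = P(A)·P(B|A) = 0.50 × 0.50 = 0.25
P(B ∩ C) = P(B)·P(C|B) = 0.50 × 0.50 = 0.25
P(A ∪ B ∪ C) = 0.50 + 0.50 + 0.60 − 0.25 − 0.25 − 0.25 + 0.10 = 0.95
P(none) = 1 − 0.95 = 0.05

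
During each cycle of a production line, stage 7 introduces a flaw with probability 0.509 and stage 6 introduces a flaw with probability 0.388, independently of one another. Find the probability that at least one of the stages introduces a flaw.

0.699508

Since the events are independent, P(none) is the product of the individual non-occurrence probabilities.
P(none) = (1 − 0.509) × (1 − 0.388) = 0.491 × 0.612 = 0.300492
P(at least one) = 1 − 0.300492 = 0.699508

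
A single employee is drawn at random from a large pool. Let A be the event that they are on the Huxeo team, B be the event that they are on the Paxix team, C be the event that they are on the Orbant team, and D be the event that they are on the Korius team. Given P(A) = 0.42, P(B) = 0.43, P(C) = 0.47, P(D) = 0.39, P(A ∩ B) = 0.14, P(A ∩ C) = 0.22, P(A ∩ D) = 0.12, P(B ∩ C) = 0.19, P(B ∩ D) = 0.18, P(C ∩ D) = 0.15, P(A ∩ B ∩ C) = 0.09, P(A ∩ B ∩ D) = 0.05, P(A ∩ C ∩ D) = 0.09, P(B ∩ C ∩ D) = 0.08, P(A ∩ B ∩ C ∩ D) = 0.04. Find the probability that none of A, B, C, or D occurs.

0.02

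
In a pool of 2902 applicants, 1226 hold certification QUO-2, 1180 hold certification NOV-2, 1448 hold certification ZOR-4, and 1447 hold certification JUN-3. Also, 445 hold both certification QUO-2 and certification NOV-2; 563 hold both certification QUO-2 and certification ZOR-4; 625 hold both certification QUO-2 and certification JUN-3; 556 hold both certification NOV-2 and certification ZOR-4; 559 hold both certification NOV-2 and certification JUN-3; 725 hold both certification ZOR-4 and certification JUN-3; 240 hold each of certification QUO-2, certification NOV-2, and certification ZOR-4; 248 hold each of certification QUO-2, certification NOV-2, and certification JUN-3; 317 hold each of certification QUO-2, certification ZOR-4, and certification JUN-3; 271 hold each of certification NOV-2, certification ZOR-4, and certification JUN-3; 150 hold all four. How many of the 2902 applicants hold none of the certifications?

Inclusion–exclusion gives
|union| = 1226 + 1180 + 1448 + 1447 − 445 − 563 − 625 − 556 − 559 − 725 + 240 + 248 + 317 + 271 − 150 = 2754
None: 2902 − 2754 = 148

148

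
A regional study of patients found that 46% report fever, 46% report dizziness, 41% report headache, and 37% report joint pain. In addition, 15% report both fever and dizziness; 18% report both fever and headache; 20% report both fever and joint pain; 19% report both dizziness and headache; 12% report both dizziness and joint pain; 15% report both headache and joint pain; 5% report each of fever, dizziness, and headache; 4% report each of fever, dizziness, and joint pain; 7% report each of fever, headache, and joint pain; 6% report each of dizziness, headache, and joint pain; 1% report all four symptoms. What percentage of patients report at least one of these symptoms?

92%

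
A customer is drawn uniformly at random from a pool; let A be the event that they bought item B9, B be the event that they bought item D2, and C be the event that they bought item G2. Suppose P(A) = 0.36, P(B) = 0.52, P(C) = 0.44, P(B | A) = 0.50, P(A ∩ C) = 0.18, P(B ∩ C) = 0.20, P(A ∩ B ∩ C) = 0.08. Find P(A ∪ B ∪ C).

0.84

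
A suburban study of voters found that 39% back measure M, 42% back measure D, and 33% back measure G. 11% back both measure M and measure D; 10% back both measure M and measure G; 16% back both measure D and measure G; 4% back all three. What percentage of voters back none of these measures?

P(at least one) = 39 + 42 + 33 − 11 − 10 − 16 + 4 = 81%
P(none) = 100% − 81% = 19%

19%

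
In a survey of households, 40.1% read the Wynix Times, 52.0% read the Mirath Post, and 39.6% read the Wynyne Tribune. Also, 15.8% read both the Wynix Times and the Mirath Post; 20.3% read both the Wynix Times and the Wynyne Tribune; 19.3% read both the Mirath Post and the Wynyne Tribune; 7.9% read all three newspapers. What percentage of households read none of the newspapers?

15.8%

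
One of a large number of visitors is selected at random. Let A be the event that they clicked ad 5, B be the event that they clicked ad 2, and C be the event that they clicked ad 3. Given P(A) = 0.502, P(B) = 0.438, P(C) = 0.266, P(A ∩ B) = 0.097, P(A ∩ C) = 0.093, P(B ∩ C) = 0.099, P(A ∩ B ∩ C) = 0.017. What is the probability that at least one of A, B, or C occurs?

P(A ∪ B ∪ C) = 0.502 + 0.438 + 0.266 − 0.097 − 0.093 − 0.099 + 0.017 = 0.934

0.934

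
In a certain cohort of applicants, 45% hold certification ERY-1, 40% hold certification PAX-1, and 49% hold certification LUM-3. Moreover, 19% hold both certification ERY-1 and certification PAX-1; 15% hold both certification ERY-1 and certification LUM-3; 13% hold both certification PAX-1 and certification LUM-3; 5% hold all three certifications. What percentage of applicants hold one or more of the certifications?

P(at least one) = 45 + 40 + 49 − 19 − 15 − 13 + 5 = 92%

92%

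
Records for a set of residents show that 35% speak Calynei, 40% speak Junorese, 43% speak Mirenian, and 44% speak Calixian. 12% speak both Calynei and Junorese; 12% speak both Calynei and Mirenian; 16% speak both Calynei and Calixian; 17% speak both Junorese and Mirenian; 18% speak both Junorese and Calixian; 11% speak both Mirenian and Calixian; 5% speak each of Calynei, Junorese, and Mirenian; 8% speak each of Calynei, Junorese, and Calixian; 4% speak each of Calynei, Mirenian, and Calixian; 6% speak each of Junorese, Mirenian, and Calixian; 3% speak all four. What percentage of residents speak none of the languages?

Inclusion–exclusion gives
P(at least one) = 35 + 40 + 43 + 44 − 12 − 12 − 16 − 17 − 18 − 11 + 5 + 8 + 4 + 6 − 3 = 96%
P(none) = 100% − 96% = 4%

4%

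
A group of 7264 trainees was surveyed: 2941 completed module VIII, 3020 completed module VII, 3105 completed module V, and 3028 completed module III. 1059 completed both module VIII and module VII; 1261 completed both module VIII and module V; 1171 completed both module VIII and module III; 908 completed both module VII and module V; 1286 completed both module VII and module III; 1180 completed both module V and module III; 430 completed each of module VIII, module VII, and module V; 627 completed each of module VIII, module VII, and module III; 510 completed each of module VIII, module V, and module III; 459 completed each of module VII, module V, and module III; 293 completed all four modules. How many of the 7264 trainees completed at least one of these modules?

|union| = 2941 + 3020 + 3105 + 3028 − 1059 − 1261 − 1171 − 908 − 1286 − 1180 + 430 + 627 + 510 + 459 − 293 = 6962

6962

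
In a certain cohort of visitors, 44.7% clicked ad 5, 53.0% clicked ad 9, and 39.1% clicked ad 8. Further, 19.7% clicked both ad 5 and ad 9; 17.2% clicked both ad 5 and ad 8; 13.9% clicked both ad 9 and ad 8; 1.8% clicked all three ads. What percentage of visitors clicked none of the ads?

12.2%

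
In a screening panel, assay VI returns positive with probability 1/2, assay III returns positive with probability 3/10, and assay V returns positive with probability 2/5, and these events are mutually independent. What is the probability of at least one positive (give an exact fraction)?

79/100

Since the events are independent, P(none) is the product of the individual non-occurrence probabilities.
P(none) = (1 − 1/2) × (1 − 3/10) × (1 − 2/5) = 1/2 × 7/10 × 3/5 = 21/100
P(at least one) = 1 − 21/100 = 79/100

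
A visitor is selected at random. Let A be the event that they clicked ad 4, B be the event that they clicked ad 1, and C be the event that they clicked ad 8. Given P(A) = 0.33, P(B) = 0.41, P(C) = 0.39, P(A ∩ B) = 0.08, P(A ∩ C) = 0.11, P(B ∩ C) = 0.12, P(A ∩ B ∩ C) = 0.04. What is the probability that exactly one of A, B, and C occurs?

0.63

P(exactly one) = 0.33 + 0.41 + 0.39 − 2·0.08 − 2·0.11 − 2·0.12 + 3·0.04 = 0.63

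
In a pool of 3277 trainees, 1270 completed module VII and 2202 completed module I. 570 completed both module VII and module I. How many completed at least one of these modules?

By inclusion–exclusion:
|at least one| = 1270 + 2202 − 570 = 2902

2902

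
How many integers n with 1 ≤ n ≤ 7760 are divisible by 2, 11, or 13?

4504

floor(7760/2) + floor(7760/11) + floor(7760/13) − floor(7760/22) − floor(7760/26) − floor(7760/143) + floor(7760/286) = 3880 + 705 + 596 − 352 − 298 − 54 + 27 = 4504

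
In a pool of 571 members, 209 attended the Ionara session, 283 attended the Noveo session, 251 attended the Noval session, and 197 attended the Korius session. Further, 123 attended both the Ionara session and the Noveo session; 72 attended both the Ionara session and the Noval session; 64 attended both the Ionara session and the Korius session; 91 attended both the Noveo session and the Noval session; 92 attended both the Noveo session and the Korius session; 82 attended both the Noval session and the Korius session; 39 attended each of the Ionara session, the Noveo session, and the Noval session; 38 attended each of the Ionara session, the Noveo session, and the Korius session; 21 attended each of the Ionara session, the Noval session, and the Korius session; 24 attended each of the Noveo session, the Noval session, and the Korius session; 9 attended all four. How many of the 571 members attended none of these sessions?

42

Inclusion–exclusion gives
|at least one| = 209 + 283 + 251 + 197 − 123 − 72 − 64 − 91 − 92 − 82 + 39 + 38 + 21 + 24 − 9 = 529
None: 571 − 529 = 42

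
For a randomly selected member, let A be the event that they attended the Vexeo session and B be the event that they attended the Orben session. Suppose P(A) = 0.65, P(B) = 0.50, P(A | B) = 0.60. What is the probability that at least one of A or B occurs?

P(A ∩ B) = P(B)·P(A|B) = 0.50 × 0.60 = 0.30
Inclusion–exclusion gives
P(A ∪ B) = 0.65 + 0.50 − 0.30 = 0.85

0.85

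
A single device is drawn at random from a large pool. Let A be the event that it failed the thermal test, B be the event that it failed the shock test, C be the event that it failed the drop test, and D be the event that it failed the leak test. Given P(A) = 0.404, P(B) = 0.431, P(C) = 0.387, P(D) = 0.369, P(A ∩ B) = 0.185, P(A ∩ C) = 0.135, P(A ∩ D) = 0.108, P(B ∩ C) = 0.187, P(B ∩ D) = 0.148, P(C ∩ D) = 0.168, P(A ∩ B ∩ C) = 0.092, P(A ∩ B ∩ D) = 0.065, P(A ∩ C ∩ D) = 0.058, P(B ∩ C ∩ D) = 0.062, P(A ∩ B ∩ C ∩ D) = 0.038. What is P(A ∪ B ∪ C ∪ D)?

0.899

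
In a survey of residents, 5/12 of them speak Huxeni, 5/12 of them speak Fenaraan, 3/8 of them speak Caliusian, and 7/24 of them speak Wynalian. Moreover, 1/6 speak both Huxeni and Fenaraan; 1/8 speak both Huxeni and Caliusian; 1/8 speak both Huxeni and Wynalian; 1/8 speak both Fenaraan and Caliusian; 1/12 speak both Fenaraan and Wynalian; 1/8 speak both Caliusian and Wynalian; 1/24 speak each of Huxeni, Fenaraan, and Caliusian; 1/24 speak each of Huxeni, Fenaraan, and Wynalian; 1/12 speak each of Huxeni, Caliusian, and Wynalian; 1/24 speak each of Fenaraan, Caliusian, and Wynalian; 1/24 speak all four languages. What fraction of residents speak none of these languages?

1/12

P(at least one) = 5/12 + 5/12 + 3/8 + 7/24 − 1/6 − 1/8 − 1/8 − 1/8 − 1/12 − 1/8 + 1/24 + 1/24 + 1/12 + 1/24 − 1/24 = 11/12
P(none) = 1 − 11/12 = 1/12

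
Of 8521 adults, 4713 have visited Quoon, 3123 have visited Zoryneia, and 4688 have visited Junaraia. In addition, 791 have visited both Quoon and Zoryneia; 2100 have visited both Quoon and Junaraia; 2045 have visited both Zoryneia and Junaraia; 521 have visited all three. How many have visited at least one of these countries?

8109

|union| = 4713 + 3123 + 4688 − 791 − 2100 − 2045 + 521 = 8109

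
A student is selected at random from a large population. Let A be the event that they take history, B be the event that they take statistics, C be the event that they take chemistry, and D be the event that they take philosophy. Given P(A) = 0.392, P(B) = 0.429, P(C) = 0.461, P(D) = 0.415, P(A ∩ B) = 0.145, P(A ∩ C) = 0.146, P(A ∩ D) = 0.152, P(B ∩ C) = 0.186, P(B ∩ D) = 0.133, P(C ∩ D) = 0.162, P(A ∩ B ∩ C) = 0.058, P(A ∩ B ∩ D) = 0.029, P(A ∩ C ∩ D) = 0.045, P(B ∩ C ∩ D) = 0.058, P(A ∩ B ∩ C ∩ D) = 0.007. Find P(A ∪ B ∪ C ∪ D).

Inclusion–exclusion gives
P(A ∪ B ∪ C ∪ D) = 0.392 + 0.429 + 0.461 + 0.415 − 0.145 − 0.146 − 0.152 − 0.186 − 0.133 − 0.162 + 0.058 + 0.029 + 0.045 + 0.058 − 0.007 = 0.956

0.956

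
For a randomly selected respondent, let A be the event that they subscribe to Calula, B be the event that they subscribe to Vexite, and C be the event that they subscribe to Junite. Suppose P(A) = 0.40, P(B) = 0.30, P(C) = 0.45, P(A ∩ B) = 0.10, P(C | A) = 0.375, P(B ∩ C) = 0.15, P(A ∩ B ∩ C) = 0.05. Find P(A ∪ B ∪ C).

0.80

P(A ∩ C) = P(A)·P(C|A) = 0.40 × 0.375 = 0.15
Apply inclusion-exclusion:
P(A ∪ B ∪ C) = 0.40 + 0.30 + 0.45 − 0.10 − 0.15 − 0.15 + 0.05 = 0.80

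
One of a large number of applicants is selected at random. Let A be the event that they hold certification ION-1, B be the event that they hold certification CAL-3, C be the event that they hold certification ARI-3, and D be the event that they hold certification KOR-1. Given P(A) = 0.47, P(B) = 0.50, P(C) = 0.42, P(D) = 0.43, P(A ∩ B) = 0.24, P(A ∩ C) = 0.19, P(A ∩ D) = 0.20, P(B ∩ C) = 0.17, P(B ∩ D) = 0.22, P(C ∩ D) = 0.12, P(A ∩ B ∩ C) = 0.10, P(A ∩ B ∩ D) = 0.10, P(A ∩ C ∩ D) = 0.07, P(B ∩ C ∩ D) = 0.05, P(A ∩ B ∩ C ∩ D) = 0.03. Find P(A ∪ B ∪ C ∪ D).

0.97

Inclusion–exclusion gives
P(A ∪ B ∪ C ∪ D) = 0.47 + 0.50 + 0.42 + 0.43 − 0.24 − 0.19 − 0.20 − 0.17 − 0.22 − 0.12 + 0.10 + 0.10 + 0.07 + 0.05 − 0.03 = 0.97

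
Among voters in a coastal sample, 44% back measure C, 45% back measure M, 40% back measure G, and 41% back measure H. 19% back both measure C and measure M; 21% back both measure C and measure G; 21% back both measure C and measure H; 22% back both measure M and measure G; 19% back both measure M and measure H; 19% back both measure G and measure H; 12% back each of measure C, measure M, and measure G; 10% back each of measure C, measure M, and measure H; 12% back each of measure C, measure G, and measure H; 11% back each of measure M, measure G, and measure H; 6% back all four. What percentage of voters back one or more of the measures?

88%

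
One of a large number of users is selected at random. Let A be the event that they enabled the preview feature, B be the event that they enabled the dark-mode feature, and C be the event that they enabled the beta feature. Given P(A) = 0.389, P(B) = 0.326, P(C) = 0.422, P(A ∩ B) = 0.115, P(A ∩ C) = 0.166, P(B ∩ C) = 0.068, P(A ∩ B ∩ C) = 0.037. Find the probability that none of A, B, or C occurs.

Inclusion–exclusion gives
P(A ∪ B ∪ C) = 0.389 + 0.326 + 0.422 − 0.115 − 0.166 − 0.068 + 0.037 = 0.825
P(none) = 1 − 0.825 = 0.175

0.175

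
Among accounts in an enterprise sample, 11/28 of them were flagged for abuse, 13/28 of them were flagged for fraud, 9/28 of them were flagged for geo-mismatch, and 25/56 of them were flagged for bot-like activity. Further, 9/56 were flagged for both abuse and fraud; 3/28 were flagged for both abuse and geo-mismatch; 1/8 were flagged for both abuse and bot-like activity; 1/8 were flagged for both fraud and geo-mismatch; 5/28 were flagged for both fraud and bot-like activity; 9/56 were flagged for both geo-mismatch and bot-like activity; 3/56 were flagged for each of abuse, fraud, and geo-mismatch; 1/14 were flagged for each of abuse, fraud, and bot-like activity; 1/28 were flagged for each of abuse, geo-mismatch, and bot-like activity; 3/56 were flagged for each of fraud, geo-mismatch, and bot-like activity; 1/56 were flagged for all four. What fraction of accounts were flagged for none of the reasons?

Using inclusion–exclusion:
P(≥1) = 11/28 + 13/28 + 9/28 + 25/56 − 9/56 − 3/28 − 1/8 − 1/8 − 5/28 − 9/56 + 3/56 + 1/14 + 1/28 + 3/56 − 1/56 = 27/28
P(none) = 1 − 27/28 = 1/28

1/28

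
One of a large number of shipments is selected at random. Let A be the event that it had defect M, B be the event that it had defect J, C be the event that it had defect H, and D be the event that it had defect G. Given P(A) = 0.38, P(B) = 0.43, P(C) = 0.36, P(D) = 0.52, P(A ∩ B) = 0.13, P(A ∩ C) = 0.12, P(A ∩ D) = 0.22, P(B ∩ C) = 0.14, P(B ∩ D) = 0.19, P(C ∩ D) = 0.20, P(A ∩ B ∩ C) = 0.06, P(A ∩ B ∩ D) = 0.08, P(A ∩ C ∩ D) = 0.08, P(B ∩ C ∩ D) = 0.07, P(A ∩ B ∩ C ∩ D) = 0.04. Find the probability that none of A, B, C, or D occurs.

0.06

Apply inclusion-exclusion:
P(A ∪ B ∪ C ∪ D) = 0.38 + 0.43 + 0.36 + 0.52 − 0.13 − 0.12 − 0.22 − 0.14 − 0.19 − 0.20 + 0.06 + 0.08 + 0.08 + 0.07 − 0.04 = 0.94
P(none) = 1 − 0.94 = 0.06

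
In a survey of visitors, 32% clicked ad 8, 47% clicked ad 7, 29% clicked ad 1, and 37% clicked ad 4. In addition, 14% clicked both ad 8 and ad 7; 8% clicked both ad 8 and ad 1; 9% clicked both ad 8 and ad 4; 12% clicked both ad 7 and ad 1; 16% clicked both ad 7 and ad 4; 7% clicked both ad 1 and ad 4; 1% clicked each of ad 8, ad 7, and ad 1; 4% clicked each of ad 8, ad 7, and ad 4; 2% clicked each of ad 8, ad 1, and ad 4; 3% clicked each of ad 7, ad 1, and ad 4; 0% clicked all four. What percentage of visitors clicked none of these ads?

11%

P(at least one) = 32 + 47 + 29 + 37 − 14 − 8 − 9 − 12 − 16 − 7 + 1 + 4 + 2 + 3 − 0 = 89%
P(none) = 100% − 89% = 11%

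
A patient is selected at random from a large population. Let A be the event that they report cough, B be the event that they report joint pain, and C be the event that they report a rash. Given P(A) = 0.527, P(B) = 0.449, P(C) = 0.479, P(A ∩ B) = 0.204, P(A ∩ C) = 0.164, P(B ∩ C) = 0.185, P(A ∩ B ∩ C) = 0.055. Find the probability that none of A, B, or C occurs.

0.043

Inclusion–exclusion gives
P(A ∪ B ∪ C) = 0.527 + 0.449 + 0.479 − 0.204 − 0.164 − 0.185 + 0.055 = 0.957
P(none) = 1 − 0.957 = 0.043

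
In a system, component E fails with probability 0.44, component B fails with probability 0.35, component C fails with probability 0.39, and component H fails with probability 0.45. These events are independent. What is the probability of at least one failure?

Independence gives P(none) = ∏(1 − pᵢ).
P(none) = (1 − 0.44) × (1 − 0.35) × (1 − 0.39) × (1 − 0.45) = 0.56 × 0.65 × 0.61 × 0.55 = 0.122122
P(at least one) = 1 − 0.122122 = 0.877878

0.877878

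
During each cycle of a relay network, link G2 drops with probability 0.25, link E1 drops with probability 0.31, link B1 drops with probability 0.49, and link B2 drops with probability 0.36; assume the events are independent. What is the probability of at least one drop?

P(none) = (1 − 0.25) × (1 − 0.31) × (1 − 0.49) × (1 − 0.36) = 0.75 × 0.69 × 0.51 × 0.64 = 0.168912
P(at least one) = 1 − 0.168912 = 0.831088

0.831088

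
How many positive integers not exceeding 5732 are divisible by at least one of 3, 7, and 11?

2754

Inclusion–exclusion gives
floor(5732/3) + floor(5732/7) + floor(5732/11) − floor(5732/21) − floor(5732/33) − floor(5732/77) + floor(5732/231) = 1910 + 818 + 521 − 272 − 173 − 74 + 24 = 2754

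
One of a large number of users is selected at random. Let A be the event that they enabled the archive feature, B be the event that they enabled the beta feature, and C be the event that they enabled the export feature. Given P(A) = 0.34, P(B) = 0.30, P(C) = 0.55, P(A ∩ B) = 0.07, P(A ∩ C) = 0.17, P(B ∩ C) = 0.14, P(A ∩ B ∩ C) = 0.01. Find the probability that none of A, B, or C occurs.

0.18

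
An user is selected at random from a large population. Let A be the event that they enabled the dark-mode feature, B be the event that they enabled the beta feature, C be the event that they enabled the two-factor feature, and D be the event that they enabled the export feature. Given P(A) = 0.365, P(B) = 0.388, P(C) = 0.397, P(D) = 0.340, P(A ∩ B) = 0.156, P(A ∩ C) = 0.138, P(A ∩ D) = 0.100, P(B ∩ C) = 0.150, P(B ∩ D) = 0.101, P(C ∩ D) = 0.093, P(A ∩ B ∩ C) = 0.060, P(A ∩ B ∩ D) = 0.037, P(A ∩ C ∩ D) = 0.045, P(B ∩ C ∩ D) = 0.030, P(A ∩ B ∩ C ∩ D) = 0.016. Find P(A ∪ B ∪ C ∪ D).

0.908

P(A ∪ B ∪ C ∪ D) = 0.365 + 0.388 + 0.397 + 0.340 − 0.156 − 0.138 − 0.100 − 0.150 − 0.101 − 0.093 + 0.060 + 0.037 + 0.045 + 0.030 − 0.016 = 0.908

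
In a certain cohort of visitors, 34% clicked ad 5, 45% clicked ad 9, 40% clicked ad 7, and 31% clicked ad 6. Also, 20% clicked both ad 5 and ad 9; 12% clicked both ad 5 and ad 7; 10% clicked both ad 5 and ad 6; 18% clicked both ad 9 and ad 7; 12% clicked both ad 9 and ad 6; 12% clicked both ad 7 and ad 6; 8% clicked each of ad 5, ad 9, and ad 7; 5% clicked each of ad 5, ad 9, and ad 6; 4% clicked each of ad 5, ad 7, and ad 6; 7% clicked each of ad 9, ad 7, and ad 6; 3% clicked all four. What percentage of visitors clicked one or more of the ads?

Inclusion–exclusion gives
P(union) = 34 + 45 + 40 + 31 − 20 − 12 − 10 − 18 − 12 − 12 + 8 + 5 + 4 + 7 − 3 = 87%

87%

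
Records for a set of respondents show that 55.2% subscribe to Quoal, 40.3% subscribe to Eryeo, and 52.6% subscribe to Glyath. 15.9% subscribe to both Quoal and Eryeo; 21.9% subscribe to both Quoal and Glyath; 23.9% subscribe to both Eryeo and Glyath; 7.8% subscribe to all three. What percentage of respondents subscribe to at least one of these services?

Inclusion–exclusion gives
P(union) = 55.2 + 40.3 + 52.6 − 15.9 − 21.9 − 23.9 + 7.8 = 94.2%

94.2%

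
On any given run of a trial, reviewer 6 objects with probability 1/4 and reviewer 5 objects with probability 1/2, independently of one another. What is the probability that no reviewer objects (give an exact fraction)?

3/8

P(none) = (1 − 1/4) × (1 − 1/2) = 3/4 × 1/2 = 3/8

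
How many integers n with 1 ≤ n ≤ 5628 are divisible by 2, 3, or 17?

3863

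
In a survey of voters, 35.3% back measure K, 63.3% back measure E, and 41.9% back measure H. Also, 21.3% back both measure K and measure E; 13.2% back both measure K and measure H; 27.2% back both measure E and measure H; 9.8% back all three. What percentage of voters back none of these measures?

By inclusion-exclusion,
P(at least one) = 35.3 + 63.3 + 41.9 − 21.3 − 13.2 − 27.2 + 9.8 = 88.6%
P(none) = 100% − 88.6% = 11.4%

11.4%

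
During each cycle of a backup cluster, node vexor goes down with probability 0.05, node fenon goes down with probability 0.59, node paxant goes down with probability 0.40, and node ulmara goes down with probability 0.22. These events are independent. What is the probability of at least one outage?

0.817714

P(none) = (1 − 0.05) × (1 − 0.59) × (1 − 0.40) × (1 − 0.22) = 0.95 × 0.41 × 0.60 × 0.78 = 0.182286
P(at least one) = 1 − 0.182286 = 0.817714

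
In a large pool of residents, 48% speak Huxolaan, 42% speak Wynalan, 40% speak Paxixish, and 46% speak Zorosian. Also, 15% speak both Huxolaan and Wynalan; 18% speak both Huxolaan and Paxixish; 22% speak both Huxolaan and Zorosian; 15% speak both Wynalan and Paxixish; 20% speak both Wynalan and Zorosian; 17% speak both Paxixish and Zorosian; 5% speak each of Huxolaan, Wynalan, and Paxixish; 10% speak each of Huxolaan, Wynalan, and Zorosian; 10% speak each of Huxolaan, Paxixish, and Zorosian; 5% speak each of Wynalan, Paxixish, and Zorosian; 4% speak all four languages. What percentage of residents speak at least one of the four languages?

Apply inclusion-exclusion:
P(union) = 48 + 42 + 40 + 46 − 15 − 18 − 22 − 15 − 20 − 17 + 5 + 10 + 10 + 5 − 4 = 95%

95%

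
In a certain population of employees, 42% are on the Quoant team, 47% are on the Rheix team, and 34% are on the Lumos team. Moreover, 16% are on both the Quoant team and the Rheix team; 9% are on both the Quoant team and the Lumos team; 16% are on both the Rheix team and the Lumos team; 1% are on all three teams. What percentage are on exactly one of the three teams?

44%

P(exactly one) = 42 + 47 + 34 − 2·16 − 2·9 − 2·16 + 3·1 = 44%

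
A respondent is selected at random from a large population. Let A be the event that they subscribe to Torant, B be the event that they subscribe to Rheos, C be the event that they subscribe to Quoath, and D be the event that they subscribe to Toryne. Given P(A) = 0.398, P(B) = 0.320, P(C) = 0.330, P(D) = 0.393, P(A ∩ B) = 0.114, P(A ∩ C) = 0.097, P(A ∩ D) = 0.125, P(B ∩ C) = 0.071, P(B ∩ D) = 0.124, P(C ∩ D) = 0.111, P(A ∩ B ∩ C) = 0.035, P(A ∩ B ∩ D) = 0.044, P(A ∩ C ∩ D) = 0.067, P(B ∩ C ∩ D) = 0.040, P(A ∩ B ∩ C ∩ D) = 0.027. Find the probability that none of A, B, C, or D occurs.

0.042

P(A ∪ B ∪ C ∪ D) = 0.398 + 0.320 + 0.330 + 0.393 − 0.114 − 0.097 − 0.125 − 0.071 − 0.124 − 0.111 + 0.035 + 0.044 + 0.067 + 0.040 − 0.027 = 0.958
P(none) = 1 − 0.958 = 0.042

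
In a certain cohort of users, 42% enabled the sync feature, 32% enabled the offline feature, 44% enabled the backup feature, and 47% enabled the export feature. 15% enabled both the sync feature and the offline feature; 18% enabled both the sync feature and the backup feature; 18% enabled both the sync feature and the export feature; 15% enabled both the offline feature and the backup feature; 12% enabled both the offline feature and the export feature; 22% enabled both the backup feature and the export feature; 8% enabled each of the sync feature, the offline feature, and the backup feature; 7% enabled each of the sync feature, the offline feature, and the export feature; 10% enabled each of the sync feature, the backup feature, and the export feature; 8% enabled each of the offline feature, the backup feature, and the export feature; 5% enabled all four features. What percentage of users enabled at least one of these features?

93%

By inclusion-exclusion,
P(union) = 42 + 32 + 44 + 47 − 15 − 18 − 18 − 15 − 12 − 22 + 8 + 7 + 10 + 8 − 5 = 93%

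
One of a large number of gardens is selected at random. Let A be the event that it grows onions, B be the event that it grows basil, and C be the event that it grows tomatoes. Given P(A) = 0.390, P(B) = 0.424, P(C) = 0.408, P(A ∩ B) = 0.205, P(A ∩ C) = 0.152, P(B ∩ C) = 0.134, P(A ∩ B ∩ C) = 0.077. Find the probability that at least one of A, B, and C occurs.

0.808

P(A ∪ B ∪ C) = 0.390 + 0.424 + 0.408 − 0.205 − 0.152 − 0.134 + 0.077 = 0.808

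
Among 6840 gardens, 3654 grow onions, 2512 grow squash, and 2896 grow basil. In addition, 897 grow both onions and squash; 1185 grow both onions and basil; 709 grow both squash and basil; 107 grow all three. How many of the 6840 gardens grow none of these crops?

462

|union| = 3654 + 2512 + 2896 − 897 − 1185 − 709 + 107 = 6378
None: 6840 − 6378 = 462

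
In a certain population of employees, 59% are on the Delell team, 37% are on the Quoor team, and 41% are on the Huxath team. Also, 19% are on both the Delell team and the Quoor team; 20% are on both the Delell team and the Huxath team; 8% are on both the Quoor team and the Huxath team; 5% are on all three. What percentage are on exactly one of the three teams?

By inclusion–exclusion (exactly-one form):
P(exactly one) = 59 + 37 + 41 − 2·19 − 2·20 − 2·8 + 3·5 = 58%

58%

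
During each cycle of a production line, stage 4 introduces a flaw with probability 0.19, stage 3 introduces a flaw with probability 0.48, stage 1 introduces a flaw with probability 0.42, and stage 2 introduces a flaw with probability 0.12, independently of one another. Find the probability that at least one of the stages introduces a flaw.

Independence gives P(none) = ∏(1 − pᵢ).
P(none) = (1 − 0.19) × (1 − 0.48) × (1 − 0.42) × (1 − 0.12) = 0.81 × 0.52 × 0.58 × 0.88 = 0.21498048
P(at least one) = 1 − 0.21498048 = 0.78501952

0.78501952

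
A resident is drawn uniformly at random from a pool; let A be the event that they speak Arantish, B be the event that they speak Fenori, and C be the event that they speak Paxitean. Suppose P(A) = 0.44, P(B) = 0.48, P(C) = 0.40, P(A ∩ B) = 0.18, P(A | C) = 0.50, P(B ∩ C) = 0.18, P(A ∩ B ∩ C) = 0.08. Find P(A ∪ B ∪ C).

P(A ∩ C) = P(C)·P(A|C) = 0.40 × 0.50 = 0.20
By inclusion-exclusion,
P(A ∪ B ∪ C) = 0.44 + 0.48 + 0.40 − 0.18 − 0.20 − 0.18 + 0.08 = 0.84

0.84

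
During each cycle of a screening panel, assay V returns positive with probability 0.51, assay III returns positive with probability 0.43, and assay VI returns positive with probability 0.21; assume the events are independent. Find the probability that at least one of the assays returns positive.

0.779353

P(none) = (1 − 0.51) × (1 − 0.43) × (1 − 0.21) = 0.49 × 0.57 × 0.79 = 0.220647
P(at least one) = 1 − 0.220647 = 0.779353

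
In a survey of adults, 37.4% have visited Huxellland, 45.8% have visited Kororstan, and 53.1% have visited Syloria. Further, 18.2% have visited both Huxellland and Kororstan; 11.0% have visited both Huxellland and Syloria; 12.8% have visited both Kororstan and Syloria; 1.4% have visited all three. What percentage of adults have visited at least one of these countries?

P(union) = 37.4 + 45.8 + 53.1 − 18.2 − 11.0 − 12.8 + 1.4 = 95.7%

95.7%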